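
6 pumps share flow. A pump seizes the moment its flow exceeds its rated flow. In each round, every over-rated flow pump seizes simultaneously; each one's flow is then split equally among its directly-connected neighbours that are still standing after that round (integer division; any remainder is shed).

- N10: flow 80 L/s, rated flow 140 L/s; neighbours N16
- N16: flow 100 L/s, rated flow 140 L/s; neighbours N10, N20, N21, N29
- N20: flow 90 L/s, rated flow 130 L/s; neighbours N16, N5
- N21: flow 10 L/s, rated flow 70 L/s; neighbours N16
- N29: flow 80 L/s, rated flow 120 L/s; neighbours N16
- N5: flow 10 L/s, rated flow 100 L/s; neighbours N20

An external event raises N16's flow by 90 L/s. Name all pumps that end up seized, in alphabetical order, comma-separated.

Round 1 — N16 at 190 > 140. N16 seizes.
  N16 sheds 190 L/s to N10, N20, N21, N29: 47 each (2 lost).
    N10: 80+47 = 127 ≤ 140
    N20: 90+47 = 137 > 130
    N21: 10+47 = 57 ≤ 70
    N29: 80+47 = 127 > 120
Round 2 — N20, N29 seize.
  N20 sheds 137 L/s to N5: 137 each.
    N5: 10+137 = 147 > 100
  N29 sheds 127 L/s: no online neighbours, lost.
Round 3 — N5 seizes.
  N5 sheds 147 L/s: no online neighbours, lost.
No further seizures.

N16, N20, N29, N5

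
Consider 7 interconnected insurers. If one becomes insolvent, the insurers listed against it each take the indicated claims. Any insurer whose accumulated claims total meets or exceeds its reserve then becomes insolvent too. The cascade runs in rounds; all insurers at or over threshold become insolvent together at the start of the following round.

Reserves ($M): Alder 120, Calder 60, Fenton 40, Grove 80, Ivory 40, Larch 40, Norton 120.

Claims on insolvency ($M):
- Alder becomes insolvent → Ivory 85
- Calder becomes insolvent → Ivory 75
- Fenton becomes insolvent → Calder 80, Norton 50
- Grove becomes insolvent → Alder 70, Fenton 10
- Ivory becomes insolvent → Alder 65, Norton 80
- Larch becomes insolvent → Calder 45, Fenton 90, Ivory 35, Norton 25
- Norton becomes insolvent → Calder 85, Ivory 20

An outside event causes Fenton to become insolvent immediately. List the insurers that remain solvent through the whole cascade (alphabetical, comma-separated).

Alder, Grove, Larch

Round 1 — Fenton becomes insolvent (initial).
  Calder: +80 → 80 ≥ 60
  Norton: +50 → 50 < 120
Round 2 — Calder becomes insolvent.
  Ivory: +75 → 75 ≥ 40
Round 3 — Ivory becomes insolvent.
  Alder: +65 → 65 < 120
  Norton: +80 → 130 ≥ 120
Round 4 — Norton becomes insolvent.
No further insolvencies.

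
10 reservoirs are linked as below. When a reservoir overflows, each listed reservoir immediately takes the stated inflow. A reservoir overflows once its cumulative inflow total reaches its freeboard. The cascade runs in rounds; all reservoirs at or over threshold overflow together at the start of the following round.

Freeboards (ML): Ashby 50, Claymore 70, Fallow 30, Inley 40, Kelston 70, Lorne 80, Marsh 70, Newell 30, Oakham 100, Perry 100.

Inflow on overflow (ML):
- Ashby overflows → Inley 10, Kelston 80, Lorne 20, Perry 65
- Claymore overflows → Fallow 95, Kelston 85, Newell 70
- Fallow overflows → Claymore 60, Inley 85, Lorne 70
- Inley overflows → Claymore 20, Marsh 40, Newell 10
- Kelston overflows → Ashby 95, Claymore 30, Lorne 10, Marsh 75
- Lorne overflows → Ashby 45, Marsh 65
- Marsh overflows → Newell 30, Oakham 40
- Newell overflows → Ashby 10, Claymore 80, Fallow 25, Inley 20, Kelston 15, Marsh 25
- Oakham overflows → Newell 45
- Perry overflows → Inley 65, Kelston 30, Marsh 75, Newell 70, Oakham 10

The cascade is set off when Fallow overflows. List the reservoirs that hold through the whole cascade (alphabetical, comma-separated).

Round 1 — Fallow overflows (initial).
  Claymore: +60 → 60 < 70
  Inley: +85 → 85 ≥ 40
  Lorne: +70 → 70 < 80
Round 2 — Inley overflows.
  Claymore: +20 → 80 ≥ 70
  Marsh: +40 → 40 < 70
  Newell: +10 → 10 < 30
Round 3 — Claymore overflows.
  Kelston: +85 → 85 ≥ 70
  Newell: +70 → 80 ≥ 30
Round 4 — Kelston, Newell overflow.
  Ashby: +95+10 → 105 ≥ 50
  Lorne: +10 → 80 ≥ 80
  Marsh: +75+25 → 140 ≥ 70
Round 5 — Ashby, Lorne, Marsh overflow.
  Oakham: +40 → 40 < 100
  Perry: +65 → 65 < 100
No further overflows.

Oakham, Perry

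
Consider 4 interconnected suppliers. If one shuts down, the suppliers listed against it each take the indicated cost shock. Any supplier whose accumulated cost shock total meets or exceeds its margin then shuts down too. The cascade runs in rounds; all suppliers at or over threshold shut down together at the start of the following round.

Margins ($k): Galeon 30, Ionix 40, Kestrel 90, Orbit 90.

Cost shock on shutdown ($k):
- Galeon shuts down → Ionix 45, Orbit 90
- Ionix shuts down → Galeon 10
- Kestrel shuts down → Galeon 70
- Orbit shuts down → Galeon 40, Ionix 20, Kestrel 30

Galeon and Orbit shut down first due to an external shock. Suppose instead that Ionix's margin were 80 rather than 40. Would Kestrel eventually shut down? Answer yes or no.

no

With Ionix's margin at 80:
Round 1 — Galeon, Orbit shut down (initial).
  Ionix: +45+20 → 65 < 80
  Kestrel: +30 → 30 < 90
No further shutdowns.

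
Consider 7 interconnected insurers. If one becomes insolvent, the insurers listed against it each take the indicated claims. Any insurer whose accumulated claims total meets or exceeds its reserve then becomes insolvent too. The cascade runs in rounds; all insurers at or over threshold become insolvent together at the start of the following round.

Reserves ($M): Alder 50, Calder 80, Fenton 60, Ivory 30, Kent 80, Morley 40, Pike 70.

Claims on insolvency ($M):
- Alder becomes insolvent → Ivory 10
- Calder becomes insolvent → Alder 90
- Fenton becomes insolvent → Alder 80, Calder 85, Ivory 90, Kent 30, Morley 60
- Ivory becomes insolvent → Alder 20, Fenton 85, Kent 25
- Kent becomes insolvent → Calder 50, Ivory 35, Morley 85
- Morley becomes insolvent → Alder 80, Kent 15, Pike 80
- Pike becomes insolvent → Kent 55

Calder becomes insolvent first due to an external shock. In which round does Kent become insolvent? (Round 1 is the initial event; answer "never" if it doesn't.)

never

Round 1 — Calder becomes insolvent (initial).
  Alder: +90 → 90 ≥ 50
Round 2 — Alder becomes insolvent.
  Ivory: +10 → 10 < 30
No further insolvencies.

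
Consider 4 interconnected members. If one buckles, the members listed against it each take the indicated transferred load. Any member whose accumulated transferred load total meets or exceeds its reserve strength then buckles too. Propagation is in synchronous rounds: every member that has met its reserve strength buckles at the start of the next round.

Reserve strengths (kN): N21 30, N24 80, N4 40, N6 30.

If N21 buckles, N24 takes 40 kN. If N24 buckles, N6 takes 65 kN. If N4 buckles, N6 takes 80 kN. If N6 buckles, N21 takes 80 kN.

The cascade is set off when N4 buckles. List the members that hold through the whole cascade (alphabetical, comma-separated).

N24

Round 1 — N4 buckles (initial).
  N6: +80 → 80 ≥ 30
Round 2 — N6 buckles.
  N21: +80 → 80 ≥ 30
Round 3 — N21 buckles.
  N24: +40 → 40 < 80
No further bucklings.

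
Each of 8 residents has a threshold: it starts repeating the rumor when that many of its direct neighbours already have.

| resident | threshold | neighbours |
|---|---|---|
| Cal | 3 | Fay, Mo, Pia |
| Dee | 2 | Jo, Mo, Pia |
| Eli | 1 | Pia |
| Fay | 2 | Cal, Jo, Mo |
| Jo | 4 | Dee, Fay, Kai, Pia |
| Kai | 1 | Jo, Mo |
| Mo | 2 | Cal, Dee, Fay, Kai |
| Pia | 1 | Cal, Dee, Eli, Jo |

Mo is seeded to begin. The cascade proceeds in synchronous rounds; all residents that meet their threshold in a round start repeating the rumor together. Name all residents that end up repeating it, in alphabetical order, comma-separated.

Kai, Mo

Round 1 — Mo starts repeating the rumor (initial).
Round 2 — checking thresholds:
  Cal: 1 of 3 neighbours < 3, below threshold.
  Dee: 1 of 3 neighbours < 2, below threshold.
  Fay: 1 of 3 neighbours < 2, below threshold.
  Kai: 1 of 2 neighbours ≥ 1, starts repeating the rumor.
Round 3 — no new spreads; cascade stops.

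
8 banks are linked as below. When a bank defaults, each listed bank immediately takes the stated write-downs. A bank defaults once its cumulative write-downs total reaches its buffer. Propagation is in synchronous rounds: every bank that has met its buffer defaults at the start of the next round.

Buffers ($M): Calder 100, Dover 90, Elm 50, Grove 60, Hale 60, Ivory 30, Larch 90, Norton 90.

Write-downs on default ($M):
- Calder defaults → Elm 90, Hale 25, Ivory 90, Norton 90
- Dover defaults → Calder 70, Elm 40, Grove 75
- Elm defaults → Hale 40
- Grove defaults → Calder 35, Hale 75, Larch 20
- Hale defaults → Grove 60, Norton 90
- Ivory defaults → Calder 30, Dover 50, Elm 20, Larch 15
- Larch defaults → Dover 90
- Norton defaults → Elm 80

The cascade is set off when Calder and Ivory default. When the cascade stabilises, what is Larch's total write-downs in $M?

35

Round 1 — Calder, Ivory default (initial).
  Dover: +50 → 50 < 90
  Elm: +90+20 → 110 ≥ 50
  Hale: +25 → 25 < 60
  Larch: +15 → 15 < 90
  Norton: +90 → 90 ≥ 90
Round 2 — Elm, Norton default.
  Hale: +40 → 65 ≥ 60
Round 3 — Hale defaults.
  Grove: +60 → 60 ≥ 60
Round 4 — Grove defaults.
  Larch: +20 → 35 < 90
No further defaults.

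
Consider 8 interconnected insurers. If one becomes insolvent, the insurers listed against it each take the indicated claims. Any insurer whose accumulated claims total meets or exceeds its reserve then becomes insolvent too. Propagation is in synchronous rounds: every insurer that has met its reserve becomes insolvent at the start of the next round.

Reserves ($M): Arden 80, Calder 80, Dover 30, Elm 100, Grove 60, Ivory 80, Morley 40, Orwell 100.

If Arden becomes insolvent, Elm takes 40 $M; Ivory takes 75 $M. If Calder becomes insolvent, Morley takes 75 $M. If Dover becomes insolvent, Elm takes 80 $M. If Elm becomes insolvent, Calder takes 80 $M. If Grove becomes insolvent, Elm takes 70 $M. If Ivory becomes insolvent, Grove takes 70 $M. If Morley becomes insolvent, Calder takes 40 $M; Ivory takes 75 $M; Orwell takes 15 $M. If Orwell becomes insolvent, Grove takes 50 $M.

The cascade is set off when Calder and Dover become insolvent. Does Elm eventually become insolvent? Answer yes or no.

no

Round 1 — Calder, Dover become insolvent (initial).
  Elm: +80 → 80 < 100
  Morley: +75 → 75 ≥ 40
Round 2 — Morley becomes insolvent.
  Ivory: +75 → 75 < 80
  Orwell: +15 → 15 < 100
No further insolvencies.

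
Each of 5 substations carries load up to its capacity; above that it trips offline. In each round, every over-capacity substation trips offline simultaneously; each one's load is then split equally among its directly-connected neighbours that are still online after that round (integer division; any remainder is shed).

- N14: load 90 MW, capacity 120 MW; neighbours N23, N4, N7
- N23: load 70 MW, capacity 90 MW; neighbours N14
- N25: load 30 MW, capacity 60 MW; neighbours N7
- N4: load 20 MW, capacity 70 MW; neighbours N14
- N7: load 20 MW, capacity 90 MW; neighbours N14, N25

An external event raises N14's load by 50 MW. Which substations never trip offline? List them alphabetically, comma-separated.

Round 1 — N14 at 140 > 120. N14 trips offline.
  N14 sheds 140 MW to N23, N4, N7: 46 each (2 lost).
    N23: 70+46 = 116 > 90
    N4: 20+46 = 66 ≤ 70
    N7: 20+46 = 66 ≤ 90
Round 2 — N23 trips offline.
  N23 sheds 116 MW: no online neighbours, lost.
No further trips.

N25, N4, N7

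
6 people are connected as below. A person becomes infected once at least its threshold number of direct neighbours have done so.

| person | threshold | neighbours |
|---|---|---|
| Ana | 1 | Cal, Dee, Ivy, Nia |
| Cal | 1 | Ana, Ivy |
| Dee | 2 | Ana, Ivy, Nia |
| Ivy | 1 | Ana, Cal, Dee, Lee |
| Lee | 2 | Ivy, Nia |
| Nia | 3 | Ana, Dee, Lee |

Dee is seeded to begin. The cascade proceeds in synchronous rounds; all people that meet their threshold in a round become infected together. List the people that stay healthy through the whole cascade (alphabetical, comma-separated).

Lee, Nia

Round 1 — Dee becomes infected (initial).
Round 2 — checking thresholds:
  Ana: 1 of 4 neighbours ≥ 1, becomes infected.
  Ivy: 1 of 4 neighbours ≥ 1, becomes infected.
  Nia: 1 of 3 neighbours < 3, not yet.
Round 3 — checking thresholds:
  Cal: 2 of 2 neighbours ≥ 1, becomes infected.
  Lee: 1 of 2 neighbours < 2, not yet.
  Nia: 2 of 3 neighbours < 3, not yet.
Round 4 — no new infections; cascade stops.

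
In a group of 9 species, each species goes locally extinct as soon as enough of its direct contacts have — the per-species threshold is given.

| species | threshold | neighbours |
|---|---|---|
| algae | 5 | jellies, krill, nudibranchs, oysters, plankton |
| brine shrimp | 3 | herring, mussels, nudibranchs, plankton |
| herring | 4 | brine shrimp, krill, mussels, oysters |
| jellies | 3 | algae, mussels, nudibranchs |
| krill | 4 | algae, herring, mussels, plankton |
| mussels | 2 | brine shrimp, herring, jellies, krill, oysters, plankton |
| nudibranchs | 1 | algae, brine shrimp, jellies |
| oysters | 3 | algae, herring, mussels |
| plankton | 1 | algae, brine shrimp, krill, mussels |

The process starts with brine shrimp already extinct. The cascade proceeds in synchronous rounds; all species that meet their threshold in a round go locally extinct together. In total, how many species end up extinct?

Round 1 — brine shrimp goes locally extinct (initial).
Round 2 — checking thresholds:
  herring: 1 of 4 neighbours < 4, holds.
  mussels: 1 of 6 neighbours < 2, holds.
  nudibranchs: 1 of 3 neighbours ≥ 1, goes locally extinct.
  plankton: 1 of 4 neighbours ≥ 1, goes locally extinct.
Round 3 — checking thresholds:
  algae: 2 of 5 neighbours < 5, holds.
  herring: 1 of 4 neighbours < 4, holds.
  jellies: 1 of 3 neighbours < 3, holds.
  krill: 1 of 4 neighbours < 4, holds.
  mussels: 2 of 6 neighbours ≥ 2, goes locally extinct.
Round 4 — no new extinctions; cascade stops.

4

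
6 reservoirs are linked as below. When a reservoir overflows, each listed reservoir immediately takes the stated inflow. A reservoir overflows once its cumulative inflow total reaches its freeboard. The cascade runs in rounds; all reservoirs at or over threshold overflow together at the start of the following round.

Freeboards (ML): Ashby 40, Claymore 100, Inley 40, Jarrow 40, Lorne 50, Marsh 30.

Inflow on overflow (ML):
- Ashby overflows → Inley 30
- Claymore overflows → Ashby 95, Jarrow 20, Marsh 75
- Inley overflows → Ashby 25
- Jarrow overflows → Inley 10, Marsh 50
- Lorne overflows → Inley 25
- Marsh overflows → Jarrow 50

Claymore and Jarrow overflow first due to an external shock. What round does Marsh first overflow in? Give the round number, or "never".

Round 1 — Claymore, Jarrow overflow (initial).
  Ashby: +95 → 95 ≥ 40
  Inley: +10 → 10 < 40
  Marsh: +75+50 → 125 ≥ 30
Round 2 — Ashby, Marsh overflow.
  Inley: +30 → 40 ≥ 40
Round 3 — Inley overflows.
No further overflows.

2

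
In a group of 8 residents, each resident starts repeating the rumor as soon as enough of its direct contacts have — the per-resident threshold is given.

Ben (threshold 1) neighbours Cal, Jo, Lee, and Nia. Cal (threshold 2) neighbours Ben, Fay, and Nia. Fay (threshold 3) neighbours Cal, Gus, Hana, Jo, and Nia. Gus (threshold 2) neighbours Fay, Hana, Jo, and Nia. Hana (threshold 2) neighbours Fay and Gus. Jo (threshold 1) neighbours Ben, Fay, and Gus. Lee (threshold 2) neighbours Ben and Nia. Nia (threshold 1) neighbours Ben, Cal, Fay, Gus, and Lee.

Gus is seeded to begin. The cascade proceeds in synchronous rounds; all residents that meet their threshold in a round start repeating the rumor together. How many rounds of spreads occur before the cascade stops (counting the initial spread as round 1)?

4

Round 1 — Gus starts repeating the rumor (initial).
Round 2 — checking thresholds:
  Fay: 1 of 5 neighbours < 3, holds.
  Hana: 1 of 2 neighbours < 2, holds.
  Jo: 1 of 3 neighbours ≥ 1, starts repeating the rumor.
  Nia: 1 of 5 neighbours ≥ 1, starts repeating the rumor.
Round 3 — checking thresholds:
  Ben: 2 of 4 neighbours ≥ 1, starts repeating the rumor.
  Cal: 1 of 3 neighbours < 2, holds.
  Fay: 3 of 5 neighbours ≥ 3, starts repeating the rumor.
  Hana: 1 of 2 neighbours < 2, holds.
  Lee: 1 of 2 neighbours < 2, holds.
Round 4 — checking thresholds:
  Cal: 3 of 3 neighbours ≥ 2, starts repeating the rumor.
  Hana: 2 of 2 neighbours ≥ 2, starts repeating the rumor.
  Lee: 2 of 2 neighbours ≥ 2, starts repeating the rumor.
Round 5 — no new spreads; cascade stops.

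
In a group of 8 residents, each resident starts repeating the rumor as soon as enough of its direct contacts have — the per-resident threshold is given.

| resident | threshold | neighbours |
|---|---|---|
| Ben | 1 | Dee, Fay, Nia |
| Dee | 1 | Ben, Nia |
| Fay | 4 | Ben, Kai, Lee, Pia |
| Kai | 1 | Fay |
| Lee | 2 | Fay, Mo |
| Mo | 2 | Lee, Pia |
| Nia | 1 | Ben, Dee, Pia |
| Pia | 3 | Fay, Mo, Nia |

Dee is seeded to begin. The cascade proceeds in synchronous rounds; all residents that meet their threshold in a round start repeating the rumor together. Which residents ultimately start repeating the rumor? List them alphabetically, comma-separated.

Round 1 — Dee starts repeating the rumor (initial).
Round 2 — checking thresholds:
  Ben: 1 of 3 neighbours ≥ 1, starts repeating the rumor.
  Nia: 1 of 3 neighbours ≥ 1, starts repeating the rumor.
Round 3 — no new spreads; cascade stops.

Ben, Dee, Nia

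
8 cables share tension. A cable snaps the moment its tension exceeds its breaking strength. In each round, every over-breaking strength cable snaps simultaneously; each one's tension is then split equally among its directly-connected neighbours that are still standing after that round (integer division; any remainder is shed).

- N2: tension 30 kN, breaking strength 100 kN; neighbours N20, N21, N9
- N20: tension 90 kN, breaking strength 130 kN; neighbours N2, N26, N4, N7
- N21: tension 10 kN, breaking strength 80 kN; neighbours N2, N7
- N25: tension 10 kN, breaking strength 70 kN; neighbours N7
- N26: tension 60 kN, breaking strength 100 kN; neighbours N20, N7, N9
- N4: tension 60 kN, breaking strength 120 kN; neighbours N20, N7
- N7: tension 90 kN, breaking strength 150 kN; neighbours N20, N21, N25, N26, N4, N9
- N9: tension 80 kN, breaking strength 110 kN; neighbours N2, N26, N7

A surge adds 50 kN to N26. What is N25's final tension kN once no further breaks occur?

Round 1 — N26 at 110 > 100. N26 snaps.
  N26 sheds 110 kN to N20, N7, N9: 36 each (2 lost).
    N20: 90+36 = 126 ≤ 130
    N7: 90+36 = 126 ≤ 150
    N9: 80+36 = 116 > 110
Round 2 — N9 snaps.
  N9 sheds 116 kN to N2, N7: 58 each.
    N2: 30+58 = 88 ≤ 100
    N7: 126+58 = 184 > 150
Round 3 — N7 snaps.
  N7 sheds 184 kN to N20, N21, N25, N4: 46 each.
    N20: 126+46 = 172 > 130
    N21: 10+46 = 56 ≤ 80
    N25: 10+46 = 56 ≤ 70
    N4: 60+46 = 106 ≤ 120
Round 4 — N20 snaps.
  N20 sheds 172 kN to N2, N4: 86 each.
    N2: 88+86 = 174 > 100
    N4: 106+86 = 192 > 120
Round 5 — N2, N4 snap.
  N2 sheds 174 kN to N21: 174 each.
    N21: 56+174 = 230 > 80
  N4 sheds 192 kN: no online neighbours, lost.
Round 6 — N21 snaps.
  N21 sheds 230 kN: no online neighbours, lost.
No further breaks.

56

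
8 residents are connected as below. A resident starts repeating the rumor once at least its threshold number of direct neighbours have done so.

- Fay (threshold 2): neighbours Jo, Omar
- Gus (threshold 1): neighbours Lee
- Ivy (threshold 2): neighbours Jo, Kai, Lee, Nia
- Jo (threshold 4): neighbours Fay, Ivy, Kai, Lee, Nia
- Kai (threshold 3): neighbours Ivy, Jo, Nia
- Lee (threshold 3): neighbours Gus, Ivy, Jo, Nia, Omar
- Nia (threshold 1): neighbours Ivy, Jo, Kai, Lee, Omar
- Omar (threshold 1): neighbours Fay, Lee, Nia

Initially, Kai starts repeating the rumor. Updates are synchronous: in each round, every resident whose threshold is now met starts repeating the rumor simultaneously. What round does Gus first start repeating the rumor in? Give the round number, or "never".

Round 1 — Kai starts repeating the rumor (initial).
Round 2 — checking thresholds:
  Ivy: 1 of 4 neighbours < 2, below threshold.
  Jo: 1 of 5 neighbours < 4, below threshold.
  Nia: 1 of 5 neighbours ≥ 1, starts repeating the rumor.
Round 3 — checking thresholds:
  Ivy: 2 of 4 neighbours ≥ 2, starts repeating the rumor.
  Jo: 2 of 5 neighbours < 4, below threshold.
  Lee: 1 of 5 neighbours < 3, below threshold.
  Omar: 1 of 3 neighbours ≥ 1, starts repeating the rumor.
Round 4 — checking thresholds:
  Fay: 1 of 2 neighbours < 2, below threshold.
  Jo: 3 of 5 neighbours < 4, below threshold.
  Lee: 3 of 5 neighbours ≥ 3, starts repeating the rumor.
Round 5 — checking thresholds:
  Fay: 1 of 2 neighbours < 2, below threshold.
  Gus: 1 of 1 neighbours ≥ 1, starts repeating the rumor.
  Jo: 4 of 5 neighbours ≥ 4, starts repeating the rumor.
Round 6 — checking thresholds:
  Fay: 2 of 2 neighbours ≥ 2, starts repeating the rumor.
Round 7 — no new spreads; cascade stops.

5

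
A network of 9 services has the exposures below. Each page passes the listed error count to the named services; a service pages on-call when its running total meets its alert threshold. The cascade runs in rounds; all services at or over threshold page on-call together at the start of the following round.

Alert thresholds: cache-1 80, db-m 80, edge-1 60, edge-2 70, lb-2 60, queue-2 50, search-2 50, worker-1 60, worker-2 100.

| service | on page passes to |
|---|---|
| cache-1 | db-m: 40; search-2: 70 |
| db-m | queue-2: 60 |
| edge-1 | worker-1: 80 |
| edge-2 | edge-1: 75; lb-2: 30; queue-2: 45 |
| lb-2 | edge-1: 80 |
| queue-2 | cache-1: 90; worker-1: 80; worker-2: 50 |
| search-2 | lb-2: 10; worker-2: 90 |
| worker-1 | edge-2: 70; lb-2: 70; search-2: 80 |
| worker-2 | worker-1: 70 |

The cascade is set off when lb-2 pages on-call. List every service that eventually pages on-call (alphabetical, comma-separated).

Round 1 — lb-2 pages on-call (initial).
  edge-1: +80 → 80 ≥ 60
Round 2 — edge-1 pages on-call.
  worker-1: +80 → 80 ≥ 60
Round 3 — worker-1 pages on-call.
  edge-2: +70 → 70 ≥ 70
  search-2: +80 → 80 ≥ 50
Round 4 — edge-2, search-2 page on-call.
  queue-2: +45 → 45 < 50
  worker-2: +90 → 90 < 100
No further pages.

edge-1, edge-2, lb-2, search-2, worker-1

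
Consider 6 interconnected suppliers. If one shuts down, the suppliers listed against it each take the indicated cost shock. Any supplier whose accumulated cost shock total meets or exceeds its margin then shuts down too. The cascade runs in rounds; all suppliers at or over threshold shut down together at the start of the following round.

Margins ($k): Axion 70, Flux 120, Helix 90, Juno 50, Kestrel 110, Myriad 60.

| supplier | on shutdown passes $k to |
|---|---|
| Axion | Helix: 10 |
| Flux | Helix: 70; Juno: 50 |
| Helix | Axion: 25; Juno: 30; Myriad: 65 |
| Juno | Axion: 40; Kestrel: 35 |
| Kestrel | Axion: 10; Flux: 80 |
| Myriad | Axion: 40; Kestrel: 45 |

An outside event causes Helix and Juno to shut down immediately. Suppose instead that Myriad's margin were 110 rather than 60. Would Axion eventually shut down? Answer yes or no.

With Myriad's margin at 110:
Round 1 — Helix, Juno shut down (initial).
  Axion: +25+40 → 65 < 70
  Kestrel: +35 → 35 < 110
  Myriad: +65 → 65 < 110
No further shutdowns.

no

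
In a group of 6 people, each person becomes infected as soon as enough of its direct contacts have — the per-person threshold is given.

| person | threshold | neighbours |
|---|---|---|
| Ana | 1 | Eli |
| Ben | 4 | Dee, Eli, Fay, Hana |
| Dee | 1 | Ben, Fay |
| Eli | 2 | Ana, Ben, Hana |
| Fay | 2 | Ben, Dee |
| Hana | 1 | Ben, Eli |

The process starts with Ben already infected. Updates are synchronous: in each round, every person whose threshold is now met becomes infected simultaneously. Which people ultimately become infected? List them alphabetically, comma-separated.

Ana, Ben, Dee, Eli, Fay, Hana

Round 1 — Ben becomes infected (initial).
Round 2 — checking thresholds:
  Dee: 1 of 2 neighbours ≥ 1, becomes infected.
  Eli: 1 of 3 neighbours < 2, holds.
  Fay: 1 of 2 neighbours < 2, holds.
  Hana: 1 of 2 neighbours ≥ 1, becomes infected.
Round 3 — checking thresholds:
  Eli: 2 of 3 neighbours ≥ 2, becomes infected.
  Fay: 2 of 2 neighbours ≥ 2, becomes infected.
Round 4 — checking thresholds:
  Ana: 1 of 1 neighbours ≥ 1, becomes infected.
Round 5 — no new infections; cascade stops.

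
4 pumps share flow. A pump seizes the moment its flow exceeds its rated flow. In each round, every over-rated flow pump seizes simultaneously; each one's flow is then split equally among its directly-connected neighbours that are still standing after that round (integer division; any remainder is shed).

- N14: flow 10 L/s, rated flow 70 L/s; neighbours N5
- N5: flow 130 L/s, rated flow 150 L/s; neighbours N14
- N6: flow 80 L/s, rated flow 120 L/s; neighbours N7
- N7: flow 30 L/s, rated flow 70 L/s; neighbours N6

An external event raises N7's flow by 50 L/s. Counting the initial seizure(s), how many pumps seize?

2

Round 1 — N7 at 80 > 70. N7 seizes.
  N7 sheds 80 L/s to N6: 80 each.
    N6: 80+80 = 160 > 120
Round 2 — N6 seizes.
  N6 sheds 160 L/s: no online neighbours, lost.
No further seizures.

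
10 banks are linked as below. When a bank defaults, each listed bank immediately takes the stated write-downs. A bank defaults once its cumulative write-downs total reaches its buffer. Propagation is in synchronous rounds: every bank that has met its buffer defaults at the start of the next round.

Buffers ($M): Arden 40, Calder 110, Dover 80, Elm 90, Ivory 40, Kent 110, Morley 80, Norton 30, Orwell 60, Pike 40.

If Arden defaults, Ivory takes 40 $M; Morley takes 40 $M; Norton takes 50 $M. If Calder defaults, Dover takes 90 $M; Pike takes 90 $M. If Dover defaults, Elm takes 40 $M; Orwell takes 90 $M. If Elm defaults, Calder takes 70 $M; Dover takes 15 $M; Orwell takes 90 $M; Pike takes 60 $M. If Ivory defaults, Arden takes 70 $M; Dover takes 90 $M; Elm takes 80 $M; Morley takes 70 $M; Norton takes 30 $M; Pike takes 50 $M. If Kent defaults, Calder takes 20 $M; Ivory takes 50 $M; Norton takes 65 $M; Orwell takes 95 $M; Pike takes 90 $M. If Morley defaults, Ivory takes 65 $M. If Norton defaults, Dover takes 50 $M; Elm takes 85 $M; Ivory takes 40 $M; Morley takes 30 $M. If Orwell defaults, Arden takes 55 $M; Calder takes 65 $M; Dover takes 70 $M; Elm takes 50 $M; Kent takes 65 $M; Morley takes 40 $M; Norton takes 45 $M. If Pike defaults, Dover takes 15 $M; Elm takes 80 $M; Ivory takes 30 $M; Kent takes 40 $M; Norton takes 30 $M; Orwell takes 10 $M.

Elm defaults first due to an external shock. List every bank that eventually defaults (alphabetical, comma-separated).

Arden, Calder, Dover, Elm, Ivory, Morley, Norton, Orwell, Pike

Round 1 — Elm defaults (initial).
  Calder: +70 → 70 < 110
  Dover: +15 → 15 < 80
  Orwell: +90 → 90 ≥ 60
  Pike: +60 → 60 ≥ 40
Round 2 — Orwell, Pike default.
  Arden: +55 → 55 ≥ 40
  Calder: +65 → 135 ≥ 110
  Dover: +70+15 → 100 ≥ 80
  Ivory: +30 → 30 < 40
  Kent: +65+40 → 105 < 110
  Morley: +40 → 40 < 80
  Norton: +45+30 → 75 ≥ 30
Round 3 — Arden, Calder, Dover, Norton default.
  Ivory: +40+40 → 110 ≥ 40
  Morley: +40+30 → 110 ≥ 80
Round 4 — Ivory, Morley default.
No further defaults.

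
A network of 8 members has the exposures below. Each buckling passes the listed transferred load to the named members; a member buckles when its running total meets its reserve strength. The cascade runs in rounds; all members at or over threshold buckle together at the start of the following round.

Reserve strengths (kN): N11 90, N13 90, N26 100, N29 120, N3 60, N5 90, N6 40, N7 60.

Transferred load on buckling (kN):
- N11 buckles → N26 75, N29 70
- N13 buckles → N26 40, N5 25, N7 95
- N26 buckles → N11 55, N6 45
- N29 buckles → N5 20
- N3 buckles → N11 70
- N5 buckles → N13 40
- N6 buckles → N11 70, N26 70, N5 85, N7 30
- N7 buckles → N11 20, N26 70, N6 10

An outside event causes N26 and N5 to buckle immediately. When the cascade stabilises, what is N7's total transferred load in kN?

30

Round 1 — N26, N5 buckle (initial).
  N11: +55 → 55 < 90
  N13: +40 → 40 < 90
  N6: +45 → 45 ≥ 40
Round 2 — N6 buckles.
  N11: +70 → 125 ≥ 90
  N7: +30 → 30 < 60
Round 3 — N11 buckles.
  N29: +70 → 70 < 120
No further bucklings.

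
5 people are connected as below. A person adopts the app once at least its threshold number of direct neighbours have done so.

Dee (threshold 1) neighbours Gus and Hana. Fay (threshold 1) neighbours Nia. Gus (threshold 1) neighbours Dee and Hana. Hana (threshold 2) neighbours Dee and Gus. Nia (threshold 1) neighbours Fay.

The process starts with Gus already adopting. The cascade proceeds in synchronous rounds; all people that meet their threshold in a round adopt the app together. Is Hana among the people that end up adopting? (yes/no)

yes

Round 1 — Gus adopts the app (initial).
Round 2 — checking thresholds:
  Dee: 1 of 2 neighbours ≥ 1, adopts the app.
  Hana: 1 of 2 neighbours < 2, not yet.
Round 3 — checking thresholds:
  Hana: 2 of 2 neighbours ≥ 2, adopts the app.
Round 4 — no new adoptions; cascade stops.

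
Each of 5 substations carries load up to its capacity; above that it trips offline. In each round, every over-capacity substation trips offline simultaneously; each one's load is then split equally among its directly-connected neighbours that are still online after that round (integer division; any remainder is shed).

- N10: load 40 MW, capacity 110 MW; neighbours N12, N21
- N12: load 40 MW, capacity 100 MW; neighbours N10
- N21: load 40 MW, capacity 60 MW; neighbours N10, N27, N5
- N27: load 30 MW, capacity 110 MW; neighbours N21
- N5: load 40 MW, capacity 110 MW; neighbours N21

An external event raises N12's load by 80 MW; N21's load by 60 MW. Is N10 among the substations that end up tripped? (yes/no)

Round 1 — N12 at 120 > 100; N21 at 100 > 60. N12, N21 trip offline.
  N12 sheds 120 MW to N10: 120 each.
    N10: 40+120 = 160 > 110
  N21 sheds 100 MW to N10, N27, N5: 33 each (1 lost).
    N10: 160+33 = 193 > 110
    N27: 30+33 = 63 ≤ 110
    N5: 40+33 = 73 ≤ 110
Round 2 — N10 trips offline.
  N10 sheds 193 MW: no online neighbours, lost.
No further trips.

yes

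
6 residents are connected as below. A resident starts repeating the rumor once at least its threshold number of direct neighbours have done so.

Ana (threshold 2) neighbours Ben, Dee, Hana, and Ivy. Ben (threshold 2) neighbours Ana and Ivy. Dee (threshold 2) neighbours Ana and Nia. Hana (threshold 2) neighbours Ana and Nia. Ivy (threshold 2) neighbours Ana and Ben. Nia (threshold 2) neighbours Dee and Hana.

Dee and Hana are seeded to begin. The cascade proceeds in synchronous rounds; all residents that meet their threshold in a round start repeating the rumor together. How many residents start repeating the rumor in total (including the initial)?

4

Round 1 — Dee, Hana start repeating the rumor (initial).
Round 2 — checking thresholds:
  Ana: 2 of 4 neighbours ≥ 2, starts repeating the rumor.
  Nia: 2 of 2 neighbours ≥ 2, starts repeating the rumor.
Round 3 — no new spreads; cascade stops.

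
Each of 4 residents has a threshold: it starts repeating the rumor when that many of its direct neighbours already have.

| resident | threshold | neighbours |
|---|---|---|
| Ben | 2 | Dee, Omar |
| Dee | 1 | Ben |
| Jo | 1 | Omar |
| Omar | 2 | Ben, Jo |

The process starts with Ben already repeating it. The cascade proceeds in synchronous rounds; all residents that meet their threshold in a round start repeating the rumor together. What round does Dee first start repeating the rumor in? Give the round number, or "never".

Round 1 — Ben starts repeating the rumor (initial).
Round 2 — checking thresholds:
  Dee: 1 of 1 neighbours ≥ 1, starts repeating the rumor.
  Omar: 1 of 2 neighbours < 2, below threshold.
Round 3 — no new spreads; cascade stops.

2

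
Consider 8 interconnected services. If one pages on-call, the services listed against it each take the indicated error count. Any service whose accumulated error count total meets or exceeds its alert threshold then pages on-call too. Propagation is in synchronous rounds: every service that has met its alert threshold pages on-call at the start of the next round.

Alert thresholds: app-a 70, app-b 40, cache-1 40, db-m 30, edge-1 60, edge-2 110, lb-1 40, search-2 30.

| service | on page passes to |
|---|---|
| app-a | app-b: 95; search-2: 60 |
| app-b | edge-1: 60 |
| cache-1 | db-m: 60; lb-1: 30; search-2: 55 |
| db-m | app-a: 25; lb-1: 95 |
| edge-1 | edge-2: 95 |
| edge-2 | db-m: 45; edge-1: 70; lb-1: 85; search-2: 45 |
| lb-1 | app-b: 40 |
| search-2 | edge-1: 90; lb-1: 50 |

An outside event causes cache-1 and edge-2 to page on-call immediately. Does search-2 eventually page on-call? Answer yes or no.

Round 1 — cache-1, edge-2 page on-call (initial).
  db-m: +60+45 → 105 ≥ 30
  edge-1: +70 → 70 ≥ 60
  lb-1: +30+85 → 115 ≥ 40
  search-2: +55+45 → 100 ≥ 30
Round 2 — db-m, edge-1, lb-1, search-2 page on-call.
  app-a: +25 → 25 < 70
  app-b: +40 → 40 ≥ 40
Round 3 — app-b pages on-call.
No further pages.

yes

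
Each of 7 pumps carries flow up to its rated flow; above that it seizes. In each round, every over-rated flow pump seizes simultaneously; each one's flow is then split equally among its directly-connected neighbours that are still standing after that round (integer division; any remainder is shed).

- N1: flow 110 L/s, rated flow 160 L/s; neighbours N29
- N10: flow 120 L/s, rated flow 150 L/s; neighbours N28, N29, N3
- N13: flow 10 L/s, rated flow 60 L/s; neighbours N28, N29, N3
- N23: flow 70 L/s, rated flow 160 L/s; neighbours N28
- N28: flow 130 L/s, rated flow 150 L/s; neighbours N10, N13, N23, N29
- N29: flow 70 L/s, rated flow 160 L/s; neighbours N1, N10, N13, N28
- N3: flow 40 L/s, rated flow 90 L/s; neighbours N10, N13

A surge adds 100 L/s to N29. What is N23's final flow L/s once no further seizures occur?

156

Round 1 — N29 at 170 > 160. N29 seizes.
  N29 sheds 170 L/s to N1, N10, N13, N28: 42 each (2 lost).
    N1: 110+42 = 152 ≤ 160
    N10: 120+42 = 162 > 150
    N13: 10+42 = 52 ≤ 60
    N28: 130+42 = 172 > 150
Round 2 — N10, N28 seize.
  N10 sheds 162 L/s to N3: 162 each.
    N3: 40+162 = 202 > 90
  N28 sheds 172 L/s to N13, N23: 86 each.
    N13: 52+86 = 138 > 60
    N23: 70+86 = 156 ≤ 160
Round 3 — N13, N3 seize.
  N13 sheds 138 L/s: no online neighbours, lost.
  N3 sheds 202 L/s: no online neighbours, lost.
No further seizures.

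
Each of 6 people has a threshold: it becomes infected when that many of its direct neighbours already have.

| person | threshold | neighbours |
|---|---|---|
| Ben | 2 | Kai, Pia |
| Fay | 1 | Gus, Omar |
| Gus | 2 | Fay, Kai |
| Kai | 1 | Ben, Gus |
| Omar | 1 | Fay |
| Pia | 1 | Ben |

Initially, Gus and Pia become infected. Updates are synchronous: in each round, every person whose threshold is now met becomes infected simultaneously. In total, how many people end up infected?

6

Round 1 — Gus, Pia become infected (initial).
Round 2 — checking thresholds:
  Ben: 1 of 2 neighbours < 2, not yet.
  Fay: 1 of 2 neighbours ≥ 1, becomes infected.
  Kai: 1 of 2 neighbours ≥ 1, becomes infected.
Round 3 — checking thresholds:
  Ben: 2 of 2 neighbours ≥ 2, becomes infected.
  Omar: 1 of 1 neighbours ≥ 1, becomes infected.
Round 4 — no new infections; cascade stops.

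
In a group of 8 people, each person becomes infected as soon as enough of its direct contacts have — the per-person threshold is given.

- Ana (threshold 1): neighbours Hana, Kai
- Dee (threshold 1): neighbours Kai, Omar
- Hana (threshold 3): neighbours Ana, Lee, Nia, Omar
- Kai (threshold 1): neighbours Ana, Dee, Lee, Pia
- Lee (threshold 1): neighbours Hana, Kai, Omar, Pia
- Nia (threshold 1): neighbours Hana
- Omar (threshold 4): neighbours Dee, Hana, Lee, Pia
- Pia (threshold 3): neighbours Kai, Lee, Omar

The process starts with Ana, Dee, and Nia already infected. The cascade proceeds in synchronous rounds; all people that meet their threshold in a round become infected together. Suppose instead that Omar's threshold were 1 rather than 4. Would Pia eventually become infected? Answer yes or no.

With Omar's threshold at 1:
Round 1 — Ana, Dee, Nia become infected (initial).
Round 2 — checking thresholds:
  Hana: 2 of 4 neighbours < 3, below threshold.
  Kai: 2 of 4 neighbours ≥ 1, becomes infected.
  Omar: 1 of 4 neighbours ≥ 1, becomes infected.
Round 3 — checking thresholds:
  Hana: 3 of 4 neighbours ≥ 3, becomes infected.
  Lee: 2 of 4 neighbours ≥ 1, becomes infected.
  Pia: 2 of 3 neighbours < 3, below threshold.
Round 4 — checking thresholds:
  Pia: 3 of 3 neighbours ≥ 3, becomes infected.
Round 5 — no new infections; cascade stops.

yes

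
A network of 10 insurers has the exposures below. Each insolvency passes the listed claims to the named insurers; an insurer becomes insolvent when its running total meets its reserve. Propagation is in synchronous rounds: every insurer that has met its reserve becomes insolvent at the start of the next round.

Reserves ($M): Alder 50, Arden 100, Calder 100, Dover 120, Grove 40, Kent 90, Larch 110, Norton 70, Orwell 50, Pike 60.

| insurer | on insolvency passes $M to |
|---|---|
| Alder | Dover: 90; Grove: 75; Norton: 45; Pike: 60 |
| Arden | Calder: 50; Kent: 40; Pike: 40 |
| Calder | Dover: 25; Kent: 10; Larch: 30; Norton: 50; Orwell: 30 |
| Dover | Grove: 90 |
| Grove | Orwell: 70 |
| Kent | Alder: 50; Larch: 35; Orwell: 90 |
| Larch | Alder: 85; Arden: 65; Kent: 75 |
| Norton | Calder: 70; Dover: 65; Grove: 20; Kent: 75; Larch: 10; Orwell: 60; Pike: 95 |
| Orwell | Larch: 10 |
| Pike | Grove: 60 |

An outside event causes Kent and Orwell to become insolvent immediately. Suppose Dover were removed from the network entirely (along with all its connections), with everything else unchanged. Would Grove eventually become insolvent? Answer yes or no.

With Dover removed:
Round 1 — Kent, Orwell become insolvent (initial).
  Alder: +50 → 50 ≥ 50
  Larch: +35+10 → 45 < 110
Round 2 — Alder becomes insolvent.
  Grove: +75 → 75 ≥ 40
  Norton: +45 → 45 < 70
  Pike: +60 → 60 ≥ 60
Round 3 — Grove, Pike become insolvent.
No further insolvencies.

yes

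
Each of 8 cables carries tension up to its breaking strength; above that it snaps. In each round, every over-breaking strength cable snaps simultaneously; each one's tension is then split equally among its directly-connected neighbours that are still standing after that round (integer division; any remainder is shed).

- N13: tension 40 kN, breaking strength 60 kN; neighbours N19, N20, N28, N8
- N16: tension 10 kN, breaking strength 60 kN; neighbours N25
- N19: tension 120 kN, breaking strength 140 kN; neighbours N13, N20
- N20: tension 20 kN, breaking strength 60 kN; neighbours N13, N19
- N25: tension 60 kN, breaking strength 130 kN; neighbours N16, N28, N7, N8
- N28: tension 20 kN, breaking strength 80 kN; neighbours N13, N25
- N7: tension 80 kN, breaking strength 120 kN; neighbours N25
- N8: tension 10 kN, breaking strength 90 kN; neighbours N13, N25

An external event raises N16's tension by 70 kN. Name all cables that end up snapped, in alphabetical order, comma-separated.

Round 1 — N16 at 80 > 60. N16 snaps.
  N16 sheds 80 kN to N25: 80 each.
    N25: 60+80 = 140 > 130
Round 2 — N25 snaps.
  N25 sheds 140 kN to N28, N7, N8: 46 each (2 lost).
    N28: 20+46 = 66 ≤ 80
    N7: 80+46 = 126 > 120
    N8: 10+46 = 56 ≤ 90
Round 3 — N7 snaps.
  N7 sheds 126 kN: no online neighbours, lost.
No further breaks.

N16, N25, N7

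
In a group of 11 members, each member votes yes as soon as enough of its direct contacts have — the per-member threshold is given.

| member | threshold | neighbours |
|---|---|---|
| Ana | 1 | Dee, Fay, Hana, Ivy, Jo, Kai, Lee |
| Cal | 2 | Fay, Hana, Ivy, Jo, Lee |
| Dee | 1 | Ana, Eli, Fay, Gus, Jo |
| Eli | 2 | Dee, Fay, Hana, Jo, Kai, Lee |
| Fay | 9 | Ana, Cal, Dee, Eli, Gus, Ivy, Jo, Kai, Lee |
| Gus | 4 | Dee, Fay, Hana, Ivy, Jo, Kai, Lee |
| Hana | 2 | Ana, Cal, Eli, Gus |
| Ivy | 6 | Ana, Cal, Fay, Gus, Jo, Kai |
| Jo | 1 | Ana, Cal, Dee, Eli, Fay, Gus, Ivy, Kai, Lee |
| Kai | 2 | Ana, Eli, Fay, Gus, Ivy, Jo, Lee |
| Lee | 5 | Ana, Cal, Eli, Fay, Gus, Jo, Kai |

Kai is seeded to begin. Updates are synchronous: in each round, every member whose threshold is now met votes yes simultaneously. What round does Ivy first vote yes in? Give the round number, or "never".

Round 1 — Kai votes yes (initial).
Round 2 — checking thresholds:
  Ana: 1 of 7 neighbours ≥ 1, votes yes.
  Eli: 1 of 6 neighbours < 2, below threshold.
  Fay: 1 of 9 neighbours < 9, below threshold.
  Gus: 1 of 7 neighbours < 4, below threshold.
  Ivy: 1 of 6 neighbours < 6, below threshold.
  Jo: 1 of 9 neighbours ≥ 1, votes yes.
  Lee: 1 of 7 neighbours < 5, below threshold.
Round 3 — checking thresholds:
  Cal: 1 of 5 neighbours < 2, below threshold.
  Dee: 2 of 5 neighbours ≥ 1, votes yes.
  Eli: 2 of 6 neighbours ≥ 2, votes yes.
  Fay: 3 of 9 neighbours < 9, below threshold.
  Gus: 2 of 7 neighbours < 4, below threshold.
  Hana: 1 of 4 neighbours < 2, below threshold.
  Ivy: 3 of 6 neighbours < 6, below threshold.
  Lee: 3 of 7 neighbours < 5, below threshold.
Round 4 — checking thresholds:
  Cal: 1 of 5 neighbours < 2, below threshold.
  Fay: 5 of 9 neighbours < 9, below threshold.
  Gus: 3 of 7 neighbours < 4, below threshold.
  Hana: 2 of 4 neighbours ≥ 2, votes yes.
  Ivy: 3 of 6 neighbours < 6, below threshold.
  Lee: 4 of 7 neighbours < 5, below threshold.
Round 5 — checking thresholds:
  Cal: 2 of 5 neighbours ≥ 2, votes yes.
  Fay: 5 of 9 neighbours < 9, below threshold.
  Gus: 4 of 7 neighbours ≥ 4, votes yes.
  Ivy: 3 of 6 neighbours < 6, below threshold.
  Lee: 4 of 7 neighbours < 5, below threshold.
Round 6 — checking thresholds:
  Fay: 7 of 9 neighbours < 9, below threshold.
  Ivy: 5 of 6 neighbours < 6, below threshold.
  Lee: 6 of 7 neighbours ≥ 5, votes yes.
Round 7 — no new yes votes; cascade stops.

never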